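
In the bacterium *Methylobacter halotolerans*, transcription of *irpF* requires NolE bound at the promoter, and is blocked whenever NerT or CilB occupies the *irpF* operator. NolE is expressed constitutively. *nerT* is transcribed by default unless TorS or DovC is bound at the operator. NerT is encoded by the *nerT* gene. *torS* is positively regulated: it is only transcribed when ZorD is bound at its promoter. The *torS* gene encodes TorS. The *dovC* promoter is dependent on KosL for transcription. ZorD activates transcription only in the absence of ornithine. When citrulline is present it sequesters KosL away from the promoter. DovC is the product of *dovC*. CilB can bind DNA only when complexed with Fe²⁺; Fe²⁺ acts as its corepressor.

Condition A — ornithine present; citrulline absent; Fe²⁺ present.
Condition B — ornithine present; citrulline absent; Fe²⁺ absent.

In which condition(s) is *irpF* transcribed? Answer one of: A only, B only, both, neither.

B only

Condition A:
Ornithine is present, so ZorD is inactive.
Required activator ZorD is absent, so *torS* is not transcribed.
So TorS is not produced.
Citrulline is absent, so KosL is active.
No repressor is bound and KosL is active, so *dovC* is transcribed.
So DovC is produced and active.
With repressor DovC bound, *nerT* is not transcribed.
So NerT is not produced.
Fe²⁺ is present, so CilB is active.
NolE is produced constitutively and is active.
With repressor CilB bound, *irpF* is not transcribed.
→ *irpF* is OFF in A.
Condition B:
Ornithine is present, so ZorD is inactive.
Required activator ZorD is absent, so *torS* is not transcribed.
So TorS is not produced.
Citrulline is absent, so KosL is active.
No repressor is bound and KosL is active, so *dovC* is transcribed.
So DovC is produced and active.
With repressor DovC bound, *nerT* is not transcribed.
So NerT is not produced.
Fe²⁺ is absent, so CilB is inactive.
NolE is produced constitutively and is active.
No repressor is bound and NolE is active, so *irpF* is transcribed.
→ *irpF* is ON in B.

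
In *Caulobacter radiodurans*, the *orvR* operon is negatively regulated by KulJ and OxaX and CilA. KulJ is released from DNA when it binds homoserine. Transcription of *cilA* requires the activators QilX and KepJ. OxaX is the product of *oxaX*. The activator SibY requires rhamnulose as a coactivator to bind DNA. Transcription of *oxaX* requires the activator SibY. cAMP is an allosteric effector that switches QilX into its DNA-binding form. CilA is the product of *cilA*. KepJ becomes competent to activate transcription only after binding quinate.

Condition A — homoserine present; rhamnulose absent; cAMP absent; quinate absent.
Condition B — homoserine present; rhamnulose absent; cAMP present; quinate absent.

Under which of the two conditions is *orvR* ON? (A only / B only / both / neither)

both

Condition A:
Homoserine is present, so KulJ is inactive.
Rhamnulose is absent, so SibY is inactive.
Required activator SibY is absent, so *oxaX* is not transcribed.
So OxaX is not produced.
cAMP is absent, so QilX is inactive.
Quinate is absent, so KepJ is inactive.
Required activator QilX is absent, so *cilA* is not transcribed.
So CilA is not produced.
With no repressor bound, *orvR* is transcribed.
→ *orvR* is ON in A.
Condition B:
Homoserine is present, so KulJ is inactive.
Rhamnulose is absent, so SibY is inactive.
Required activator SibY is absent, so *oxaX* is not transcribed.
So OxaX is not produced.
cAMP is present, so QilX is active.
Quinate is absent, so KepJ is inactive.
Required activator KepJ is absent, so *cilA* is not transcribed.
So CilA is not produced.
With no repressor bound, *orvR* is transcribed.
→ *orvR* is ON in B.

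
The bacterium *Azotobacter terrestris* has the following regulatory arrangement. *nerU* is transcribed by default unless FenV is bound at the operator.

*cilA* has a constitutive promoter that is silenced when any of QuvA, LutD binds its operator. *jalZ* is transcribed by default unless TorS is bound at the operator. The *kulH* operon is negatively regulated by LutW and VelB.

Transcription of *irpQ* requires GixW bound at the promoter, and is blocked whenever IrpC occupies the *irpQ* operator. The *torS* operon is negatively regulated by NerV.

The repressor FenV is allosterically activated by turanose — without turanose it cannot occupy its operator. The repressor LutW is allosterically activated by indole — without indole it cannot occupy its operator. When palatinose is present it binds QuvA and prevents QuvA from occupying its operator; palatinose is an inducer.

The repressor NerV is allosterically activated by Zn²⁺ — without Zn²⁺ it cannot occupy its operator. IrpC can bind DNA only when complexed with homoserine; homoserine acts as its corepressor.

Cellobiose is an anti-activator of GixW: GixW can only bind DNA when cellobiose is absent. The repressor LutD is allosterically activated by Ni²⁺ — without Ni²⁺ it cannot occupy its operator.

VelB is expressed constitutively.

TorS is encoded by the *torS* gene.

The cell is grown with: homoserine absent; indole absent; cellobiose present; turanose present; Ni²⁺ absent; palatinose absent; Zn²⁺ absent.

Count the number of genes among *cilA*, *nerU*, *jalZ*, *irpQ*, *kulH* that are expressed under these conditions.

Palatinose is absent, so QuvA is active.
Ni²⁺ is absent, so LutD is inactive.
With repressor QuvA bound, *cilA* is not transcribed.
→ *cilA* is OFF.
Turanose is present, so FenV is active.
With repressor FenV bound, *nerU* is not transcribed.
→ *nerU* is OFF.
Zn²⁺ is absent, so NerV is inactive.
With no repressor bound, *torS* is transcribed.
So TorS is produced and active.
With repressor TorS bound, *jalZ* is not transcribed.
→ *jalZ* is OFF.
Homoserine is absent, so IrpC is inactive.
Cellobiose is present, so GixW is inactive.
Required activator GixW is absent, so *irpQ* is not transcribed.
→ *irpQ* is OFF.
Indole is absent, so LutW is inactive.
VelB is produced constitutively and is active.
With repressor VelB bound, *kulH* is not transcribed.
→ *kulH* is OFF.
0 of the 5 genes are transcribed.

0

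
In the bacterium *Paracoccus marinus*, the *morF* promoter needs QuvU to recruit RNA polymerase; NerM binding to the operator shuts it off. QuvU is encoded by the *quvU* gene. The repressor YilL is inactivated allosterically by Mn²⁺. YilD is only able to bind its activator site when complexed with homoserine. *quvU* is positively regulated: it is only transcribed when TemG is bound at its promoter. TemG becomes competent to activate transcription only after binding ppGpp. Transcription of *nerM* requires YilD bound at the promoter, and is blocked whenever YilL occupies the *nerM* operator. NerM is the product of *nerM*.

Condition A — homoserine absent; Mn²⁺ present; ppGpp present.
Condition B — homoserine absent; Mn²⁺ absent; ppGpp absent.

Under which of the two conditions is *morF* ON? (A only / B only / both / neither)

A only

Condition A:
Homoserine is absent, so YilD is inactive.
Mn²⁺ is present, so YilL is inactive.
Required activator YilD is absent, so *nerM* is not transcribed.
So NerM is not produced.
ppGpp is present, so TemG is active.
No repressor is bound and TemG is active, so *quvU* is transcribed.
So QuvU is produced and active.
No repressor is bound and QuvU is active, so *morF* is transcribed.
→ *morF* is ON in A.
Condition B:
Homoserine is absent, so YilD is inactive.
Mn²⁺ is absent, so YilL is active.
With repressor YilL bound, *nerM* is not transcribed.
So NerM is not produced.
ppGpp is absent, so TemG is inactive.
Required activator TemG is absent, so *quvU* is not transcribed.
So QuvU is not produced.
Required activator QuvU is absent, so *morF* is not transcribed.
→ *morF* is OFF in B.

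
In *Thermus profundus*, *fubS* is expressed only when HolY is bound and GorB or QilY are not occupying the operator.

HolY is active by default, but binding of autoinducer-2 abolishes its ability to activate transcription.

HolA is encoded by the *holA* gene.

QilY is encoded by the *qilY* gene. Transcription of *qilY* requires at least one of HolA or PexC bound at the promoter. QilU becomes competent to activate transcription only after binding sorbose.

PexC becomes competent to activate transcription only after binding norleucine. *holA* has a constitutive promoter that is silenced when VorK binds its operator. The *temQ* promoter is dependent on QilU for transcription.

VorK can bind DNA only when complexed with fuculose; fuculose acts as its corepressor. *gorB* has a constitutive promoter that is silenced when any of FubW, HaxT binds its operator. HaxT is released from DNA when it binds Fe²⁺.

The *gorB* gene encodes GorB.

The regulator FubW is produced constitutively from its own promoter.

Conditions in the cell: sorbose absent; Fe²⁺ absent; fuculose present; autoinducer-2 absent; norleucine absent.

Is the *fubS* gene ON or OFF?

ON

FubW is produced constitutively and is active.
Fe²⁺ is absent, so HaxT is active.
With repressor FubW bound, *gorB* is not transcribed.
So GorB is not produced.
Fuculose is present, so VorK is active.
With repressor VorK bound, *holA* is not transcribed.
So HolA is not produced.
Norleucine is absent, so PexC is inactive.
No activator is available at the *qilY* promoter, so *qilY* is not transcribed.
So QilY is not produced.
Autoinducer-2 is absent, so HolY is active.
No repressor is bound and HolY is active, so *fubS* is transcribed.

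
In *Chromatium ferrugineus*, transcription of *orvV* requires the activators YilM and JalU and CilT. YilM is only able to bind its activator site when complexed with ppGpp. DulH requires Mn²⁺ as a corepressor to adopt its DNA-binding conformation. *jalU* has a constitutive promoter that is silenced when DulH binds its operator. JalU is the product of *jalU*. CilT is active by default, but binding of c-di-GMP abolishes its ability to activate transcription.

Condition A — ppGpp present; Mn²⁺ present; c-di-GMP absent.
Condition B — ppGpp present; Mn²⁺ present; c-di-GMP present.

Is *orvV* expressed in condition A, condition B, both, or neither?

Condition A:
ppGpp is present, so YilM is active.
Mn²⁺ is present, so DulH is active.
With repressor DulH bound, *jalU* is not transcribed.
So JalU is not produced.
c-di-GMP is absent, so CilT is active.
Required activator JalU is absent, so *orvV* is not transcribed.
→ *orvV* is OFF in A.
Condition B:
ppGpp is present, so YilM is active.
Mn²⁺ is present, so DulH is active.
With repressor DulH bound, *jalU* is not transcribed.
So JalU is not produced.
c-di-GMP is present, so CilT is inactive.
Required activator JalU is absent, so *orvV* is not transcribed.
→ *orvV* is OFF in B.

neither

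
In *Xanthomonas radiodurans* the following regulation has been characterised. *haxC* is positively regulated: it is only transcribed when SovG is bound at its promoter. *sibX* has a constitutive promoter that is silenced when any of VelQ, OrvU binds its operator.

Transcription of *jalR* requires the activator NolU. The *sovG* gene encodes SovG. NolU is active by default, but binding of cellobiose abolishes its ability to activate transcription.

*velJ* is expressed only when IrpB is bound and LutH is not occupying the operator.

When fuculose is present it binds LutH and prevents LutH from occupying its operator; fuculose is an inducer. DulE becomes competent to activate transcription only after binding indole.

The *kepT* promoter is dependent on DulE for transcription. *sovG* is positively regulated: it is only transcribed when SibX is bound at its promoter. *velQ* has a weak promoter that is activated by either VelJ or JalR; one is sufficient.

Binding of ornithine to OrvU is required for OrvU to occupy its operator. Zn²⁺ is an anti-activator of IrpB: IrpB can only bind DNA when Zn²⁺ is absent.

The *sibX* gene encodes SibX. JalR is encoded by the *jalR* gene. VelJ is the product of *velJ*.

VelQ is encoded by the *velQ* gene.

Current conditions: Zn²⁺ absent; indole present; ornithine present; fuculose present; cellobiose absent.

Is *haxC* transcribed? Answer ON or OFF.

Fuculose is present, so LutH is inactive.
Zn²⁺ is absent, so IrpB is active.
No repressor is bound and IrpB is active, so *velJ* is transcribed.
So VelJ is produced and active.
Cellobiose is absent, so NolU is active.
No repressor is bound and NolU is active, so *jalR* is transcribed.
So JalR is produced and active.
Activator VelJ is present, so *velQ* is transcribed.
So VelQ is produced and active.
Ornithine is present, so OrvU is active.
With repressor VelQ bound, *sibX* is not transcribed.
So SibX is not produced.
Required activator SibX is absent, so *sovG* is not transcribed.
So SovG is not produced.
Required activator SovG is absent, so *haxC* is not transcribed.

OFF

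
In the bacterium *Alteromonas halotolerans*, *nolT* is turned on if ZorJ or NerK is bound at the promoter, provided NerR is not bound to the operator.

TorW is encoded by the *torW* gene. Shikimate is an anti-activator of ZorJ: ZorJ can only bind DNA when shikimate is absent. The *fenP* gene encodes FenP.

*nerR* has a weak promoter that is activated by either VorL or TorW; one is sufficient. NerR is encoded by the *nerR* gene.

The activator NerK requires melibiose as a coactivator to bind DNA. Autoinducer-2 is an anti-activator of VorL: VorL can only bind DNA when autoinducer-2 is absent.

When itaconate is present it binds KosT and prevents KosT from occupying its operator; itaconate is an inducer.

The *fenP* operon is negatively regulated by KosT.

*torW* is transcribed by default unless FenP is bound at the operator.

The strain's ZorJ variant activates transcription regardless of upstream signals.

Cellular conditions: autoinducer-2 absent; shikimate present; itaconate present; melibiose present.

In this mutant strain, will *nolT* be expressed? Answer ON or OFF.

OFF

ZorJ is constitutively active in this strain.
Melibiose is present, so NerK is active.
Autoinducer-2 is absent, so VorL is active.
Itaconate is present, so KosT is inactive.
With no repressor bound, *fenP* is transcribed.
So FenP is produced and active.
With repressor FenP bound, *torW* is not transcribed.
So TorW is not produced.
Activator VorL is present, so *nerR* is transcribed.
So NerR is produced and active.
With repressor NerR bound, *nolT* is not transcribed.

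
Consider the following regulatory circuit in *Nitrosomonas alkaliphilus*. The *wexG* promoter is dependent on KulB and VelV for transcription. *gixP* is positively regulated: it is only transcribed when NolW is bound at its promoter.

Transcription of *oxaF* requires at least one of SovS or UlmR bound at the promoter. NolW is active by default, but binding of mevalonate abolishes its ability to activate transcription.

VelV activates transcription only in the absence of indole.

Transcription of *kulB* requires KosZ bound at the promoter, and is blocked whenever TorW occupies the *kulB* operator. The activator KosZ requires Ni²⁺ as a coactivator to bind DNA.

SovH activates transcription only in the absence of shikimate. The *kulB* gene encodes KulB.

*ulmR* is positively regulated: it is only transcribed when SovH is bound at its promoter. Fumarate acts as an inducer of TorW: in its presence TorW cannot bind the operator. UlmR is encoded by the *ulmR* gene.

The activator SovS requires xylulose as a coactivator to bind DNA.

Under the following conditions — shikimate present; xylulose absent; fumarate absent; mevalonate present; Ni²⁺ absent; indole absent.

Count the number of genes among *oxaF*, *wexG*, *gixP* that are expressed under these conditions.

Xylulose is absent, so SovS is inactive.
Shikimate is present, so SovH is inactive.
Required activator SovH is absent, so *ulmR* is not transcribed.
So UlmR is not produced.
No activator is available at the *oxaF* promoter, so *oxaF* is not transcribed.
→ *oxaF* is OFF.
Ni²⁺ is absent, so KosZ is inactive.
Fumarate is absent, so TorW is active.
With repressor TorW bound, *kulB* is not transcribed.
So KulB is not produced.
Indole is absent, so VelV is active.
Required activator KulB is absent, so *wexG* is not transcribed.
→ *wexG* is OFF.
Mevalonate is present, so NolW is inactive.
Required activator NolW is absent, so *gixP* is not transcribed.
→ *gixP* is OFF.
0 of the 3 genes are transcribed.

0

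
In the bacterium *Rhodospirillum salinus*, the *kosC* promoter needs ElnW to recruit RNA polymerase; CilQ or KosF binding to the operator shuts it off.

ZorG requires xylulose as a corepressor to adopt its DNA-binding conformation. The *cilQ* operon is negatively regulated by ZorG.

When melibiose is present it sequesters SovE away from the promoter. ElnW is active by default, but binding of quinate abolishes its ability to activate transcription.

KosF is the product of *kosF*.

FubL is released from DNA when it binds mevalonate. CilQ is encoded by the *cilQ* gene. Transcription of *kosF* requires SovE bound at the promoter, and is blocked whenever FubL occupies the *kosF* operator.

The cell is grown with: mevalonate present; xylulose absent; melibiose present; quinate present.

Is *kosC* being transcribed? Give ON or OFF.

Xylulose is absent, so ZorG is inactive.
With no repressor bound, *cilQ* is transcribed.
So CilQ is produced and active.
Quinate is present, so ElnW is inactive.
Melibiose is present, so SovE is inactive.
Mevalonate is present, so FubL is inactive.
Required activator SovE is absent, so *kosF* is not transcribed.
So KosF is not produced.
With repressor CilQ bound, *kosC* is not transcribed.

OFF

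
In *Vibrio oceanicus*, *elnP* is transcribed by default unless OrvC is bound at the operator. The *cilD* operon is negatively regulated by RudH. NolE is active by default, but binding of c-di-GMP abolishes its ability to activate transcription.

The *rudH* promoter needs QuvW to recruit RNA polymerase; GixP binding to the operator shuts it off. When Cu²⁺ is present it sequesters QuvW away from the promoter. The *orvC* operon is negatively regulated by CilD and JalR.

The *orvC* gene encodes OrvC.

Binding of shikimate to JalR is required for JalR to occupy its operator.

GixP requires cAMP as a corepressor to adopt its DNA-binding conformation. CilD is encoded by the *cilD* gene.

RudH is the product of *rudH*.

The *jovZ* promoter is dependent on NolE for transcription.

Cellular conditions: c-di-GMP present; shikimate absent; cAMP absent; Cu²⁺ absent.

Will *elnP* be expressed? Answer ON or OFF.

OFF

cAMP is absent, so GixP is inactive.
Cu²⁺ is absent, so QuvW is active.
No repressor is bound and QuvW is active, so *rudH* is transcribed.
So RudH is produced and active.
With repressor RudH bound, *cilD* is not transcribed.
So CilD is not produced.
Shikimate is absent, so JalR is inactive.
With no repressor bound, *orvC* is transcribed.
So OrvC is produced and active.
With repressor OrvC bound, *elnP* is not transcribed.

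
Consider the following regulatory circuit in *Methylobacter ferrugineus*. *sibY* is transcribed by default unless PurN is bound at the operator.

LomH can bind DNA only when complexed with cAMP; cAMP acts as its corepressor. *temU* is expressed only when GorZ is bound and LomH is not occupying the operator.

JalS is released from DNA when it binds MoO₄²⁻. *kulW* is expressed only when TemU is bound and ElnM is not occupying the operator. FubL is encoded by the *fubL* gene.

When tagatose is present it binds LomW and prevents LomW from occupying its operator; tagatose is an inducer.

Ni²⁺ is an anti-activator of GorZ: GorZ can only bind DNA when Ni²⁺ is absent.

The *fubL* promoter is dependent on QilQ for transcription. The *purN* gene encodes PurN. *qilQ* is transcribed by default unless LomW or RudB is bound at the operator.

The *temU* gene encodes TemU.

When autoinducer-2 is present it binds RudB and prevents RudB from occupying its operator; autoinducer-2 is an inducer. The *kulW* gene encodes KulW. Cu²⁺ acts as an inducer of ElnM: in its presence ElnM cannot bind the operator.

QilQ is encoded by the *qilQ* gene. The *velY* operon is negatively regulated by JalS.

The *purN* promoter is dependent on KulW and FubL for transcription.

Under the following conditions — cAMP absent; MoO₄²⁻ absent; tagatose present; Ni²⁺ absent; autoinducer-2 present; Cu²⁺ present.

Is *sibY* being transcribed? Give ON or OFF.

OFF

cAMP is absent, so LomH is inactive.
Ni²⁺ is absent, so GorZ is active.
No repressor is bound and GorZ is active, so *temU* is transcribed.
So TemU is produced and active.
Cu²⁺ is present, so ElnM is inactive.
No repressor is bound and TemU is active, so *kulW* is transcribed.
So KulW is produced and active.
Tagatose is present, so LomW is inactive.
Autoinducer-2 is present, so RudB is inactive.
With no repressor bound, *qilQ* is transcribed.
So QilQ is produced and active.
No repressor is bound and QilQ is active, so *fubL* is transcribed.
So FubL is produced and active.
No repressor is bound and KulW and FubL are active, so *purN* is transcribed.
So PurN is produced and active.
With repressor PurN bound, *sibY* is not transcribed.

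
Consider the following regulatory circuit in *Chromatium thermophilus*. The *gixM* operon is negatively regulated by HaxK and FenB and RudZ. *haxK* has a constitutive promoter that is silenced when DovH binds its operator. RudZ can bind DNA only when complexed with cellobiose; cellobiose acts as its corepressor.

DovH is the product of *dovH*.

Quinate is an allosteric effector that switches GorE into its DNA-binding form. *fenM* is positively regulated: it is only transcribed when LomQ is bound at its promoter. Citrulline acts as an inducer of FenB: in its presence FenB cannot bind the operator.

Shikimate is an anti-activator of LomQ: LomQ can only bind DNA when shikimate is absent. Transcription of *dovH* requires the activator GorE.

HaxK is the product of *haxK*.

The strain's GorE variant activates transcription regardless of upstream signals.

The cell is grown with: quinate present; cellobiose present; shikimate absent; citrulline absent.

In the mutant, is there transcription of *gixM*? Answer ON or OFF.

GorE is constitutively active in this strain.
No repressor is bound and GorE is active, so *dovH* is transcribed.
So DovH is produced and active.
With repressor DovH bound, *haxK* is not transcribed.
So HaxK is not produced.
Citrulline is absent, so FenB is active.
Cellobiose is present, so RudZ is active.
With repressor FenB bound, *gixM* is not transcribed.

OFF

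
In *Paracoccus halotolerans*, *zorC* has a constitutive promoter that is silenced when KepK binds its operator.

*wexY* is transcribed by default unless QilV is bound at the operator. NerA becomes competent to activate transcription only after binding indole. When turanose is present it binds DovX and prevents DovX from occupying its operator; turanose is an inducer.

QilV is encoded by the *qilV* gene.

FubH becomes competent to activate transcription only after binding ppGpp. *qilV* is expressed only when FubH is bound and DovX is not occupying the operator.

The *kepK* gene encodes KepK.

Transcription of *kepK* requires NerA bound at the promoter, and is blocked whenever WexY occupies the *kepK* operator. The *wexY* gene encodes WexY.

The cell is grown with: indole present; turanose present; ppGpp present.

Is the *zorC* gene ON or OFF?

OFF

Turanose is present, so DovX is inactive.
ppGpp is present, so FubH is active.
No repressor is bound and FubH is active, so *qilV* is transcribed.
So QilV is produced and active.
With repressor QilV bound, *wexY* is not transcribed.
So WexY is not produced.
Indole is present, so NerA is active.
No repressor is bound and NerA is active, so *kepK* is transcribed.
So KepK is produced and active.
With repressor KepK bound, *zorC* is not transcribed.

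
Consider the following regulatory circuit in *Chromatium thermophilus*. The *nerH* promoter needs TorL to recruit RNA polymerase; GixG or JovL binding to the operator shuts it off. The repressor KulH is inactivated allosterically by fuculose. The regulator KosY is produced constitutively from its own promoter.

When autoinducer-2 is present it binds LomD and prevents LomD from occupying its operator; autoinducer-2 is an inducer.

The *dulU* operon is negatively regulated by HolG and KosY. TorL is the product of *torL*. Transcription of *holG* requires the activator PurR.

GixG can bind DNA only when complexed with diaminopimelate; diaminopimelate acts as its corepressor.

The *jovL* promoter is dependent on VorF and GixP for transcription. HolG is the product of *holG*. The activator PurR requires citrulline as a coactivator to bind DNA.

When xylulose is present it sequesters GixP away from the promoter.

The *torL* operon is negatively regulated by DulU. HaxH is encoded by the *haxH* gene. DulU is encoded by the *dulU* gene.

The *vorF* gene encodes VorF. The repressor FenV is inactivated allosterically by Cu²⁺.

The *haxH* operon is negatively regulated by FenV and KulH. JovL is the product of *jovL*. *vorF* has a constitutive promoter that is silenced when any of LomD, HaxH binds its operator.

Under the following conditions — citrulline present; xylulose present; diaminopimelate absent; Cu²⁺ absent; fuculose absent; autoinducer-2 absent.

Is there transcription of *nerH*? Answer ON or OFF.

ON

Diaminopimelate is absent, so GixG is inactive.
Citrulline is present, so PurR is active.
No repressor is bound and PurR is active, so *holG* is transcribed.
So HolG is produced and active.
KosY is produced constitutively and is active.
With repressor HolG bound, *dulU* is not transcribed.
So DulU is not produced.
With no repressor bound, *torL* is transcribed.
So TorL is produced and active.
Autoinducer-2 is absent, so LomD is active.
Cu²⁺ is absent, so FenV is active.
Fuculose is absent, so KulH is active.
With repressor FenV bound, *haxH* is not transcribed.
So HaxH is not produced.
With repressor LomD bound, *vorF* is not transcribed.
So VorF is not produced.
Xylulose is present, so GixP is inactive.
Required activator VorF is absent, so *jovL* is not transcribed.
So JovL is not produced.
No repressor is bound and TorL is active, so *nerH* is transcribed.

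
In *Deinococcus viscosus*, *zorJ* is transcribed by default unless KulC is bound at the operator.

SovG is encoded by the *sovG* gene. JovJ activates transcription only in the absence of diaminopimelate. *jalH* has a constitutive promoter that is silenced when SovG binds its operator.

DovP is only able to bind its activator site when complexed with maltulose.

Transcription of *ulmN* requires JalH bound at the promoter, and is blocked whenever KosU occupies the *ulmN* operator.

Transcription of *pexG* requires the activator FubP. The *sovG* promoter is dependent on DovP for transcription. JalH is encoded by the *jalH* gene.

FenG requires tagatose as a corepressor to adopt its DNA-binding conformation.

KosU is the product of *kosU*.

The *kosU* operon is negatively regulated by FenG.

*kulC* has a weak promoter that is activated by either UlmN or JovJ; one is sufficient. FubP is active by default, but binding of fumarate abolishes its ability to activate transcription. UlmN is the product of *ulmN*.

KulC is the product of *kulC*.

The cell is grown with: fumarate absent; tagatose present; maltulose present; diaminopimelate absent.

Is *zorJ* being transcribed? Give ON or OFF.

OFF

Maltulose is present, so DovP is active.
No repressor is bound and DovP is active, so *sovG* is transcribed.
So SovG is produced and active.
With repressor SovG bound, *jalH* is not transcribed.
So JalH is not produced.
Tagatose is present, so FenG is active.
With repressor FenG bound, *kosU* is not transcribed.
So KosU is not produced.
Required activator JalH is absent, so *ulmN* is not transcribed.
So UlmN is not produced.
Diaminopimelate is absent, so JovJ is active.
Activator JovJ is present, so *kulC* is transcribed.
So KulC is produced and active.
With repressor KulC bound, *zorJ* is not transcribed.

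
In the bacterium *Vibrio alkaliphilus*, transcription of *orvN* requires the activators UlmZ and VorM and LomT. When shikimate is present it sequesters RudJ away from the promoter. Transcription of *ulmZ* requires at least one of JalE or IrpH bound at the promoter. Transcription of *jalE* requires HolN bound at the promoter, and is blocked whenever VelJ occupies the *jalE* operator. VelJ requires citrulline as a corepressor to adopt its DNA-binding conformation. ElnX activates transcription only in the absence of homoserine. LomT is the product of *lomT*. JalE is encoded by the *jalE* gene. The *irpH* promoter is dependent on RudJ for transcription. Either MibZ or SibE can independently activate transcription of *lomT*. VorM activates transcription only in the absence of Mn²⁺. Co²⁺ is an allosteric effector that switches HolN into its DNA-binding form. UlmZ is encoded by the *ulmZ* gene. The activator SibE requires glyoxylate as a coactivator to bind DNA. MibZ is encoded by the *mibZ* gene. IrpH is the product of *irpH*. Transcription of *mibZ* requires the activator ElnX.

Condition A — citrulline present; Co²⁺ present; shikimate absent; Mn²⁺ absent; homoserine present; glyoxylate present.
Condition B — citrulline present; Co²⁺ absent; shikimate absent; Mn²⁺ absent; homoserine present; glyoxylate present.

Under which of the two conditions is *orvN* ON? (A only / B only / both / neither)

both

Condition A:
Citrulline is present, so VelJ is active.
Co²⁺ is present, so HolN is active.
With repressor VelJ bound, *jalE* is not transcribed.
So JalE is not produced.
Shikimate is absent, so RudJ is active.
No repressor is bound and RudJ is active, so *irpH* is transcribed.
So IrpH is produced and active.
Activator IrpH is present, so *ulmZ* is transcribed.
So UlmZ is produced and active.
Mn²⁺ is absent, so VorM is active.
Homoserine is present, so ElnX is inactive.
Required activator ElnX is absent, so *mibZ* is not transcribed.
So MibZ is not produced.
Glyoxylate is present, so SibE is active.
Activator SibE is present, so *lomT* is transcribed.
So LomT is produced and active.
No repressor is bound and UlmZ and VorM and LomT are active, so *orvN* is transcribed.
→ *orvN* is ON in A.
Condition B:
Citrulline is present, so VelJ is active.
Co²⁺ is absent, so HolN is inactive.
With repressor VelJ bound, *jalE* is not transcribed.
So JalE is not produced.
Shikimate is absent, so RudJ is active.
No repressor is bound and RudJ is active, so *irpH* is transcribed.
So IrpH is produced and active.
Activator IrpH is present, so *ulmZ* is transcribed.
So UlmZ is produced and active.
Mn²⁺ is absent, so VorM is active.
Homoserine is present, so ElnX is inactive.
Required activator ElnX is absent, so *mibZ* is not transcribed.
So MibZ is not produced.
Glyoxylate is present, so SibE is active.
Activator SibE is present, so *lomT* is transcribed.
So LomT is produced and active.
No repressor is bound and UlmZ and VorM and LomT are active, so *orvN* is transcribed.
→ *orvN* is ON in B.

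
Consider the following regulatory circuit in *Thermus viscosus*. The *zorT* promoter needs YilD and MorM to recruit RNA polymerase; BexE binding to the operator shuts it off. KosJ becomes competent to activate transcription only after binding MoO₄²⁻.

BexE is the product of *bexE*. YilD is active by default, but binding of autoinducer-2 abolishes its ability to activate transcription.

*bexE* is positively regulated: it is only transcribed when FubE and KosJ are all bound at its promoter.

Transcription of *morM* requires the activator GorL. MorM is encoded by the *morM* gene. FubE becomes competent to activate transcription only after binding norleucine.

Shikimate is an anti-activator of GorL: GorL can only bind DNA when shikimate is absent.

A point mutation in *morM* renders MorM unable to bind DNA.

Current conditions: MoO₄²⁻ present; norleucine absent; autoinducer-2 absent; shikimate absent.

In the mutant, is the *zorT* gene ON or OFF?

OFF

Norleucine is absent, so FubE is inactive.
MoO₄²⁻ is present, so KosJ is active.
Required activator FubE is absent, so *bexE* is not transcribed.
So BexE is not produced.
Autoinducer-2 is absent, so YilD is active.
MorM is non-functional in this strain, so it has no effect.
Required activator MorM is absent, so *zorT* is not transcribed.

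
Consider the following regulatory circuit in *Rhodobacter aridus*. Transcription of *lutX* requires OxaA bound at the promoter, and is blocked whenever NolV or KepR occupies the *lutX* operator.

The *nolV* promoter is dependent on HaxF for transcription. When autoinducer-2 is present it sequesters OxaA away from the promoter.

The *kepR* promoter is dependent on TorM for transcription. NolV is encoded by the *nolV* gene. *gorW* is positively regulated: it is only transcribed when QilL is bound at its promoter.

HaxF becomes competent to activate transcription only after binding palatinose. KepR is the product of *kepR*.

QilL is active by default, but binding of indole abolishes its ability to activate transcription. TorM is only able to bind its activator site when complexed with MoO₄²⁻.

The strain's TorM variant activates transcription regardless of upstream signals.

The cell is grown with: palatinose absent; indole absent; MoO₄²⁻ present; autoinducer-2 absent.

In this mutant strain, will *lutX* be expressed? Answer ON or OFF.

OFF

Autoinducer-2 is absent, so OxaA is active.
Palatinose is absent, so HaxF is inactive.
Required activator HaxF is absent, so *nolV* is not transcribed.
So NolV is not produced.
TorM is constitutively active in this strain.
No repressor is bound and TorM is active, so *kepR* is transcribed.
So KepR is produced and active.
With repressor KepR bound, *lutX* is not transcribed.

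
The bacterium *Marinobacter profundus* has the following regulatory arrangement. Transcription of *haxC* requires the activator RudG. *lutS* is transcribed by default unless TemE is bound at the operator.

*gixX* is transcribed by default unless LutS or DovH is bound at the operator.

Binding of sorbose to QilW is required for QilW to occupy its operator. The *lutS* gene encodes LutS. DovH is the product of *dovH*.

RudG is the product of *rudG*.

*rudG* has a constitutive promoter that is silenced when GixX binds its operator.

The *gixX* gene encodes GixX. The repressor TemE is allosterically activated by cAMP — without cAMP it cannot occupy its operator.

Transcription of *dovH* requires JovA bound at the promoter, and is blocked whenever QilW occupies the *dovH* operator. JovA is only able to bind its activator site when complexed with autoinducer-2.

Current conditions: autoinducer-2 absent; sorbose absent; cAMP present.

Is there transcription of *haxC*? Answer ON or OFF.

OFF

cAMP is present, so TemE is active.
With repressor TemE bound, *lutS* is not transcribed.
So LutS is not produced.
Autoinducer-2 is absent, so JovA is inactive.
Sorbose is absent, so QilW is inactive.
Required activator JovA is absent, so *dovH* is not transcribed.
So DovH is not produced.
With no repressor bound, *gixX* is transcribed.
So GixX is produced and active.
With repressor GixX bound, *rudG* is not transcribed.
So RudG is not produced.
Required activator RudG is absent, so *haxC* is not transcribed.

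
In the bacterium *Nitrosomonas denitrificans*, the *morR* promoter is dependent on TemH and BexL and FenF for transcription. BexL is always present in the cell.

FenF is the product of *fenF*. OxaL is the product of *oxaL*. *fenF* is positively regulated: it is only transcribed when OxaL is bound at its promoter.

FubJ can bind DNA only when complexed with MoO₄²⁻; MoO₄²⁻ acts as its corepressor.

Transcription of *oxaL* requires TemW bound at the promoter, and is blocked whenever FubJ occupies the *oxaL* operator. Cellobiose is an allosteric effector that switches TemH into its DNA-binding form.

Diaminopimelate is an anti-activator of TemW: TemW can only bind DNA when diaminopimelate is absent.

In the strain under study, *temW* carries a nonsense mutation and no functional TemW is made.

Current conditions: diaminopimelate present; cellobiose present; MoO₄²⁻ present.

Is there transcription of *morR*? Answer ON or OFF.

OFF

Cellobiose is present, so TemH is active.
BexL is produced constitutively and is active.
TemW is non-functional in this strain, so it has no effect.
MoO₄²⁻ is present, so FubJ is active.
With repressor FubJ bound, *oxaL* is not transcribed.
So OxaL is not produced.
Required activator OxaL is absent, so *fenF* is not transcribed.
So FenF is not produced.
Required activator FenF is absent, so *morR* is not transcribed.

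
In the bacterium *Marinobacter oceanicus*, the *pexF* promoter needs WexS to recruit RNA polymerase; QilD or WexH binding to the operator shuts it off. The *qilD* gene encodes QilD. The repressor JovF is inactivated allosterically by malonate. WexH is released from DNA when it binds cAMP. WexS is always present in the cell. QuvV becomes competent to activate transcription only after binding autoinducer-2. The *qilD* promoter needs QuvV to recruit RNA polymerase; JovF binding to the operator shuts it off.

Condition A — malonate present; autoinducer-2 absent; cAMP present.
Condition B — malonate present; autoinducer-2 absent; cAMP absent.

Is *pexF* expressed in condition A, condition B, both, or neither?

A only

Condition A:
Malonate is present, so JovF is inactive.
Autoinducer-2 is absent, so QuvV is inactive.
Required activator QuvV is absent, so *qilD* is not transcribed.
So QilD is not produced.
cAMP is present, so WexH is inactive.
WexS is produced constitutively and is active.
No repressor is bound and WexS is active, so *pexF* is transcribed.
→ *pexF* is ON in A.
Condition B:
Malonate is present, so JovF is inactive.
Autoinducer-2 is absent, so QuvV is inactive.
Required activator QuvV is absent, so *qilD* is not transcribed.
So QilD is not produced.
cAMP is absent, so WexH is active.
WexS is produced constitutively and is active.
With repressor WexH bound, *pexF* is not transcribed.
→ *pexF* is OFF in B.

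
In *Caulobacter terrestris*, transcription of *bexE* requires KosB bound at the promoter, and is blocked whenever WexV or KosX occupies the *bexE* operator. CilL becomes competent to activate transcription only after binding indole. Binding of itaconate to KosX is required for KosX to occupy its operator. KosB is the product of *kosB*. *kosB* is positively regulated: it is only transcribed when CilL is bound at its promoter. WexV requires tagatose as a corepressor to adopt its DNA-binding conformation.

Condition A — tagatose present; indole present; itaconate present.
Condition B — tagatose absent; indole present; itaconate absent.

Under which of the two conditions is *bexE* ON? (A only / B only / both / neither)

B only

Condition A:
Tagatose is present, so WexV is active.
Indole is present, so CilL is active.
No repressor is bound and CilL is active, so *kosB* is transcribed.
So KosB is produced and active.
Itaconate is present, so KosX is active.
With repressor WexV bound, *bexE* is not transcribed.
→ *bexE* is OFF in A.
Condition B:
Tagatose is absent, so WexV is inactive.
Indole is present, so CilL is active.
No repressor is bound and CilL is active, so *kosB* is transcribed.
So KosB is produced and active.
Itaconate is absent, so KosX is inactive.
No repressor is bound and KosB is active, so *bexE* is transcribed.
→ *bexE* is ON in B.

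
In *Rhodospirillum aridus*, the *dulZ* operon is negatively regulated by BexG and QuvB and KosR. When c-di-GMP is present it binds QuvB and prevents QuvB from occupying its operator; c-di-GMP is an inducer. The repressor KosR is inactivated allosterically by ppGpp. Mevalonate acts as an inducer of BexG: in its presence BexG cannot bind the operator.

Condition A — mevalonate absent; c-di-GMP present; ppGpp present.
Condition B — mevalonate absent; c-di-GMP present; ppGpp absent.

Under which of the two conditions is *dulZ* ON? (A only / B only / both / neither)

Condition A:
Mevalonate is absent, so BexG is active.
c-di-GMP is present, so QuvB is inactive.
ppGpp is present, so KosR is inactive.
With repressor BexG bound, *dulZ* is not transcribed.
→ *dulZ* is OFF in A.
Condition B:
Mevalonate is absent, so BexG is active.
c-di-GMP is present, so QuvB is inactive.
ppGpp is absent, so KosR is active.
With repressor BexG bound, *dulZ* is not transcribed.
→ *dulZ* is OFF in B.

neither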